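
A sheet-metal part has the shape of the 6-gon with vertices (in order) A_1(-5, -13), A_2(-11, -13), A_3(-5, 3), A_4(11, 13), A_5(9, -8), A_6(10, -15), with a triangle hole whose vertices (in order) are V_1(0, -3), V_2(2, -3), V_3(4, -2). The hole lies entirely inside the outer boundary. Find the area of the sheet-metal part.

Outer boundary:
Σ = (-78) + (-98) + (-98) + (-205) + (-55) + (-205) = -739
Area = |Σ|/2 = 369.5.
Hole:
Apply the shoelace formula: 2A = Σ (x_i·y_{i+1} − x_{i+1}·y_i), indices taken mod 3.
Σ = (6) + (8) + (-12) = 2
Area = |Σ|/2 = 1.
Net area = 369.5 − 1 = 368.5.

368.5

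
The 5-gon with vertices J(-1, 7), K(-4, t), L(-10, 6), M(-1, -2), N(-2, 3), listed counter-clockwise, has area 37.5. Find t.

The doubled signed area Σ (x_i y_{i+1} − x_{i+1} y_i) is linear in t.
With t=0 it equals 12; the coefficient of t is 9 (from the two edges through K).
So 9·t + 12 = 2·37.5 = 75 ⇒ t = 7.

7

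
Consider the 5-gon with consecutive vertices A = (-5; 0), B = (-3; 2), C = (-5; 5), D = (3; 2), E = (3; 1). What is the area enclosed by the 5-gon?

Apply the shoelace formula: 2A = Σ (x_i·y_{i+1} − x_{i+1}·y_i), indices taken mod 5.
Σ = (-10) + (-5) + (-25) + (-3) + (5) = -38
Area = |Σ|/2 = 19.

19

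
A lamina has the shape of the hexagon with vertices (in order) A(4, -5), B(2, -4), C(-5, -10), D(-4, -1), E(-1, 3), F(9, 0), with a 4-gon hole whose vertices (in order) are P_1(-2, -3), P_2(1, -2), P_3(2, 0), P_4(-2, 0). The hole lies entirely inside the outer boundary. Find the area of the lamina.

Outer boundary:
Apply Gauss's area formula: 2A = Σ (x_i·y_{i+1} − x_{i+1}·y_i), indices taken mod 6.
Σ = (-6) + (-40) + (-35) + (-13) + (-27) + (-45) = -166
Area = |Σ|/2 = 83.
Hole:
P_1→P_2: (-2)(-2) − (1)(-3) = 7
P_2→P_3: (1)(0) − (2)(-2) = 4
P_3→P_4: (2)(0) − (-2)(0) = 0
P_4→P_1: (-2)(-3) − (-2)(0) = 6
Σ = 17
Area = |Σ|/2 = 8.5.
Net area = 83 − 8.5 = 74.5.

74.5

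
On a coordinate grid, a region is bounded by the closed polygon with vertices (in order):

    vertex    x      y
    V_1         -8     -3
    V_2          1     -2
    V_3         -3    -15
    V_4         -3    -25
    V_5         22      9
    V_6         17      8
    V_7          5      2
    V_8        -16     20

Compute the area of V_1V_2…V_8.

Apply Gauss's area formula: 2A = Σ (x_i·y_{i+1} − x_{i+1}·y_i), indices taken mod 8.
Cross-terms: 19, -21, 30, 523, 23, -6, 132, 208  ⇒  Σ = 908
Area = |Σ|/2 = 454.

454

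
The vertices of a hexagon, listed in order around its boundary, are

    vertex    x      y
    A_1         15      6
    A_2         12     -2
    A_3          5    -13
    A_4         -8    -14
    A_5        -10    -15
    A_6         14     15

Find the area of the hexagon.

261.5

Apply the shoelace (surveyor's) formula: 2A = Σ (x_i·y_{i+1} − x_{i+1}·y_i), indices taken mod 6.
A_1→A_2: (15)(-2) − (12)(6) = -102
A_2→A_3: (12)(-13) − (5)(-2) = -146
A_3→A_4: (5)(-14) − (-8)(-13) = -174
A_4→A_5: (-8)(-15) − (-10)(-14) = -20
A_5→A_6: (-10)(15) − (14)(-15) = 60
A_6→A_1: (14)(6) − (15)(15) = -141
Σ = -523
Area = |Σ|/2 = 261.5.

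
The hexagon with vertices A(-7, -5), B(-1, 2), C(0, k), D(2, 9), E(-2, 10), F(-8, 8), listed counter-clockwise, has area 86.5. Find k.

2

Write out the shoelace sum; only the two edges meeting at C involve k:
2·Area = [((-1)·k − 0·2) + (0·9 − 2·k)] + 179
       = -3·k + 179 = 173
⇒ k = 2.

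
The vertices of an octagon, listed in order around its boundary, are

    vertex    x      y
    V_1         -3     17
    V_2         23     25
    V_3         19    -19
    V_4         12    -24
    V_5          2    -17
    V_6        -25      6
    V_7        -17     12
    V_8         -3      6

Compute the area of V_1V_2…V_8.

1236

Apply Gauss's area formula: 2A = Σ (x_i·y_{i+1} − x_{i+1}·y_i), indices taken mod 8.
Cross-terms: -466, -912, -228, -156, -413, -198, -66, -33  ⇒  Σ = -2472
Area = |Σ|/2 = 1236.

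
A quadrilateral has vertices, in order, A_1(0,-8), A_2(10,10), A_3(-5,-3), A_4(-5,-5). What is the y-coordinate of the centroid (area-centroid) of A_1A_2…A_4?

-2/3

Apply the shoelace (surveyor's) formula. First the cross-terms c_i = x_i·y_{i+1} − x_{i+1}·y_i:
  80, 20, 10, 40  ⇒  2A = 150, A = 75.
Then Σ (y_i + y_{i+1})·c_i = -300, so ȳ = -300 / (6·75) = -2/3.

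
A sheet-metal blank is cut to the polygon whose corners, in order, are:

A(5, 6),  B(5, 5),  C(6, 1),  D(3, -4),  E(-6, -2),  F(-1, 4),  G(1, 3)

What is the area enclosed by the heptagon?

Apply Gauss's area formula: 2A = Σ (x_i·y_{i+1} − x_{i+1}·y_i), indices taken mod 7.
Σ = (-5) + (-25) + (-27) + (-30) + (-26) + (-7) + (-9) = -129
Area = |Σ|/2 = 64.5.

64.5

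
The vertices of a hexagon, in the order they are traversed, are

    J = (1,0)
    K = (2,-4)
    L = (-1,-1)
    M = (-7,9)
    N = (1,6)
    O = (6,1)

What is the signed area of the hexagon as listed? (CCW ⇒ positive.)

-56.5

Apply the shoelace formula: 2A = Σ (x_i·y_{i+1} − x_{i+1}·y_i), indices taken mod 6.
Σ = (-4) + (-6) + (-16) + (-51) + (-35) + (-1) = -113
Signed area = Σ/2 = -56.5 (negative ⇒ clockwise traversal).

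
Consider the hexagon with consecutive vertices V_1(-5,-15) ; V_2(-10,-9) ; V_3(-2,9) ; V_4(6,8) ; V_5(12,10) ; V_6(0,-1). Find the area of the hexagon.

168

Apply the shoelace formula: 2A = Σ (x_i·y_{i+1} − x_{i+1}·y_i), indices taken mod 6.
Σ = (-105) + (-108) + (-70) + (-36) + (-12) + (-5) = -336
Area = |Σ|/2 = 168.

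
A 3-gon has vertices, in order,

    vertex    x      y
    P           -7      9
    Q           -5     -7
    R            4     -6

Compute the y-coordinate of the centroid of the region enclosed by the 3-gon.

Apply the shoelace formula. First the cross-terms c_i = x_i·y_{i+1} − x_{i+1}·y_i:
  94, 58, -6  ⇒  2A = 146, A = 73.
Then Σ (y_i + y_{i+1})·c_i = -584, so ȳ = -584 / (6·73) = -4/3.

-4/3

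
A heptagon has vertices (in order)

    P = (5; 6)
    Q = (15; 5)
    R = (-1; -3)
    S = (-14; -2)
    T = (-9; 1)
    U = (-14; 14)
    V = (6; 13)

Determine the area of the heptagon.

Apply the shoelace (surveyor's) formula: 2A = Σ (x_i·y_{i+1} − x_{i+1}·y_i), indices taken mod 7.
Σ = (-65) + (-40) + (-40) + (-32) + (-112) + (-266) + (-29) = -584
Area = |Σ|/2 = 292.

292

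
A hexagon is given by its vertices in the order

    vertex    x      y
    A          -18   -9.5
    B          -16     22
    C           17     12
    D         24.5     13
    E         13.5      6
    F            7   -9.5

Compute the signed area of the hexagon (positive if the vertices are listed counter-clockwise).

-811.625

Apply the shoelace (surveyor's) formula: 2A = Σ (x_i·y_{i+1} − x_{i+1}·y_i), indices taken mod 6.
Σ = (-548) + (-566) + (-73) + (-28.5) + (-170.25) + (-237.5) = -1623.25
Signed area = Σ/2 = -811.625 (negative ⇒ clockwise traversal).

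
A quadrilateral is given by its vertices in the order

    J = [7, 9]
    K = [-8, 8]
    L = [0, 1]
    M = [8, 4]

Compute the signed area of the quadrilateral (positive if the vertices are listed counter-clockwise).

78

J→K: (7)(8) − (-8)(9) = 128
K→L: (-8)(1) − (0)(8) = -8
L→M: (0)(4) − (8)(1) = -8
M→J: (8)(9) − (7)(4) = 44
Σ = 156
Signed area = Σ/2 = 78 (positive ⇒ counter-clockwise traversal).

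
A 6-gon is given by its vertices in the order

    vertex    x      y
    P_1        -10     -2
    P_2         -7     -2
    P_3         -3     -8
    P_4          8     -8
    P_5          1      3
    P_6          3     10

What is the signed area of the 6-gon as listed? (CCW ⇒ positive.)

135.5

Apply the shoelace formula: 2A = Σ (x_i·y_{i+1} − x_{i+1}·y_i), indices taken mod 6.
Σ = (6) + (50) + (88) + (32) + (1) + (94) = 271
Signed area = Σ/2 = 135.5 (positive ⇒ counter-clockwise traversal).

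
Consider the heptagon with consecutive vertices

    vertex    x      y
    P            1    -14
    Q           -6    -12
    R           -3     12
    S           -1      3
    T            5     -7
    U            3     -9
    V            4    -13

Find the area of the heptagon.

Apply the shoelace (surveyor's) formula: 2A = Σ (x_i·y_{i+1} − x_{i+1}·y_i), indices taken mod 7.
Cross-terms: -96, -108, 3, -8, -24, -3, -43  ⇒  Σ = -279
Area = |Σ|/2 = 139.5.

139.5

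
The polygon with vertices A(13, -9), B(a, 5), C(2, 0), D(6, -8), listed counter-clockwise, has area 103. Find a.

13

The doubled signed area Σ (x_i y_{i+1} − x_{i+1} y_i) is linear in a.
With a=0 it equals 89; the coefficient of a is 9 (from the two edges through B).
So 9·a + 89 = 2·103 = 206 ⇒ a = 13.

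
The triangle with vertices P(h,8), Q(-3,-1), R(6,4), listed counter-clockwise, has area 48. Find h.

-6

Write out the shoelace sum; only the two edges meeting at P involve h:
2·Area = [(6·8 − h·4) + (h·(-1) − (-3)·8)] + -6
       = -5·h + 66 = 96
⇒ h = -6.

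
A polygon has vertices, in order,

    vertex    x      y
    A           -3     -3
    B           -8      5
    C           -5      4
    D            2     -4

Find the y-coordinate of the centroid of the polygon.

Apply the shoelace (surveyor's) formula. First the cross-terms c_i = x_i·y_{i+1} − x_{i+1}·y_i:
  -39, -7, 12, -18  ⇒  2A = -52, A = -26.
Then Σ (y_i + y_{i+1})·c_i = -15, so ȳ = -15 / (6·(-26)) = 5/52.

5/52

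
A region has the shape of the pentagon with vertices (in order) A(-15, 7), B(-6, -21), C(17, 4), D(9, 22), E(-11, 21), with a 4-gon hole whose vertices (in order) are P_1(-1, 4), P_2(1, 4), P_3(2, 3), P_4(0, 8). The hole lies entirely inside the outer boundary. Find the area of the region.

843

Outer boundary:
Cross-terms: 357, 333, 338, 431, 238  ⇒  Σ = 1697
Area = |Σ|/2 = 848.5.
Hole:
P_1→P_2: (-1)(4) − (1)(4) = -8
P_2→P_3: (1)(3) − (2)(4) = -5
P_3→P_4: (2)(8) − (0)(3) = 16
P_4→P_1: (0)(4) − (-1)(8) = 8
Σ = 11
Area = |Σ|/2 = 5.5.
Net area = 848.5 − 5.5 = 843.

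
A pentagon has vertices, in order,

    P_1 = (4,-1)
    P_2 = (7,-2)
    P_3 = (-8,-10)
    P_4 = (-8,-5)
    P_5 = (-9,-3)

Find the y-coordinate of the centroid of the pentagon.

-573/127

Apply the shoelace formula. First the cross-terms c_i = x_i·y_{i+1} − x_{i+1}·y_i:
  -1, -86, -40, -21, 21  ⇒  2A = -127, A = -63.5.
Then Σ (y_i + y_{i+1})·c_i = 1719, so ȳ = 1719 / (6·(-63.5)) = -573/127.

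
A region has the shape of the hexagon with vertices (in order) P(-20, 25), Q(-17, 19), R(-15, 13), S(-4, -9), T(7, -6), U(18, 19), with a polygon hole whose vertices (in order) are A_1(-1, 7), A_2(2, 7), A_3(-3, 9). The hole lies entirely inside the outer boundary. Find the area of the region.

Outer boundary:
Apply the shoelace (surveyor's) formula: 2A = Σ (x_i·y_{i+1} − x_{i+1}·y_i), indices taken mod 6.
Σ = (45) + (64) + (187) + (87) + (241) + (830) = 1454
Area = |Σ|/2 = 727.
Hole:
Apply the shoelace formula: 2A = Σ (x_i·y_{i+1} − x_{i+1}·y_i), indices taken mod 3.
A_1→A_2: (-1)(7) − (2)(7) = -21
A_2→A_3: (2)(9) − (-3)(7) = 39
A_3→A_1: (-3)(7) − (-1)(9) = -12
Σ = 6
Area = |Σ|/2 = 3.
Net area = 727 − 3 = 724.

724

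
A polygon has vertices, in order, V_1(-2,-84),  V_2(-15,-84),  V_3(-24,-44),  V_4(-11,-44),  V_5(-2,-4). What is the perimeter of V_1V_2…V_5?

|V_1V_2| = √((-13)² + (0)²) = √169 = 13
|V_2V_3| = √((-9)² + (40)²) = √1681 = 41
|V_3V_4| = √((13)² + (0)²) = √169 = 13
|V_4V_5| = √((9)² + (40)²) = √1681 = 41
|V_5V_1| = √((0)² + (-80)²) = √6400 = 80
Perimeter = 13 + 41 + 13 + 41 + 80 = 188.

188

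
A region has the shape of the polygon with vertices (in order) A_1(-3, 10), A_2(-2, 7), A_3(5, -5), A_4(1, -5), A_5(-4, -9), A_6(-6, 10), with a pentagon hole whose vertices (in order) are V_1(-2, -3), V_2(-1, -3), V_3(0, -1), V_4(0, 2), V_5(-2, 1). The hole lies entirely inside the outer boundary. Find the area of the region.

Outer boundary:
Σ = (-1) + (-25) + (-20) + (-29) + (-94) + (-30) = -199
Area = |Σ|/2 = 99.5.
Hole:
Apply the shoelace formula: 2A = Σ (x_i·y_{i+1} − x_{i+1}·y_i), indices taken mod 5.
Σ = (3) + (1) + (0) + (4) + (8) = 16
Area = |Σ|/2 = 8.
Net area = 99.5 − 8 = 91.5.

91.5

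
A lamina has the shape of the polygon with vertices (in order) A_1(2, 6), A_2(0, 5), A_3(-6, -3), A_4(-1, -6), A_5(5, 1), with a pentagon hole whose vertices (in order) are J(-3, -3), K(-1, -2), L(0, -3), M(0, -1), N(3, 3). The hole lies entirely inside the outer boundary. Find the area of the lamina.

Outer boundary:
Apply the surveyor's formula: 2A = Σ (x_i·y_{i+1} − x_{i+1}·y_i), indices taken mod 5.
Σ = (10) + (30) + (33) + (29) + (28) = 130
Area = |Σ|/2 = 65.
Hole:
Σ = (3) + (3) + (0) + (3) + (0) = 9
Area = |Σ|/2 = 4.5.
Net area = 65 − 4.5 = 60.5.

60.5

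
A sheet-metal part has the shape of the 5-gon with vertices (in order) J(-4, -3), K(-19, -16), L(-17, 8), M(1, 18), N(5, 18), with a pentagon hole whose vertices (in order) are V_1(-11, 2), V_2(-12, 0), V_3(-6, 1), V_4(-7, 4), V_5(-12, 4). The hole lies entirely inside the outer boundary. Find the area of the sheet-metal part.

355.5

Outer boundary:
J→K: (-4)(-16) − (-19)(-3) = 7
K→L: (-19)(8) − (-17)(-16) = -424
L→M: (-17)(18) − (1)(8) = -314
M→N: (1)(18) − (5)(18) = -72
N→J: (5)(-3) − (-4)(18) = 57
Σ = -746
Area = |Σ|/2 = 373.
Hole:
Cross-terms: 24, -12, -17, 20, 20  ⇒  Σ = 35
Area = |Σ|/2 = 17.5.
Net area = 373 − 17.5 = 355.5.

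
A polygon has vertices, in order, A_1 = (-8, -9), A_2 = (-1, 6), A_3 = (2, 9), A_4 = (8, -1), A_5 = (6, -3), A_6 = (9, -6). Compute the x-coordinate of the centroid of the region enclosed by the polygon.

191/231

Apply the shoelace (surveyor's) formula. First the cross-terms c_i = x_i·y_{i+1} − x_{i+1}·y_i:
  -57, -21, -74, -18, -9, -129  ⇒  2A = -308, A = -154.
Then Σ (x_i + x_{i+1})·c_i = -764, so x̄ = -764 / (6·(-154)) = 191/231.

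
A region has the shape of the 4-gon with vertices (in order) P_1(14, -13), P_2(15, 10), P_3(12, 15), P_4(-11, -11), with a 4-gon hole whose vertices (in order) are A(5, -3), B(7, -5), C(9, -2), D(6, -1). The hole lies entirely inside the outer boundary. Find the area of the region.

376.5

Outer boundary:
Apply the shoelace (surveyor's) formula: 2A = Σ (x_i·y_{i+1} − x_{i+1}·y_i), indices taken mod 4.
P_1→P_2: (14)(10) − (15)(-13) = 335
P_2→P_3: (15)(15) − (12)(10) = 105
P_3→P_4: (12)(-11) − (-11)(15) = 33
P_4→P_1: (-11)(-13) − (14)(-11) = 297
Σ = 770
Area = |Σ|/2 = 385.
Hole:
Cross-terms: -4, 31, 3, -13  ⇒  Σ = 17
Area = |Σ|/2 = 8.5.
Net area = 385 − 8.5 = 376.5.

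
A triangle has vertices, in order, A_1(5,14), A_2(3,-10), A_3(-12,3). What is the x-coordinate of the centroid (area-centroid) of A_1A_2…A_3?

-4/3

Apply the surveyor's formula. First the cross-terms c_i = x_i·y_{i+1} − x_{i+1}·y_i:
  -92, -111, -183  ⇒  2A = -386, A = -193.
Then Σ (x_i + x_{i+1})·c_i = 1544, so x̄ = 1544 / (6·(-193)) = -4/3.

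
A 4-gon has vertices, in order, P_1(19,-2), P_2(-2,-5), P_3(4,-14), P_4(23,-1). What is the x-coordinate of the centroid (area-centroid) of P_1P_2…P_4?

Apply the surveyor's formula. First the cross-terms c_i = x_i·y_{i+1} − x_{i+1}·y_i:
  -99, 48, 318, -27  ⇒  2A = 240, A = 120.
Then Σ (x_i + x_{i+1})·c_i = 5865, so x̄ = 5865 / (6·120) = 391/48.

391/48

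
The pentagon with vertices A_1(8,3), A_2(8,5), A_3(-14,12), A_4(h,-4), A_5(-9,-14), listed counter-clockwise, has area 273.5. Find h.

Write out the shoelace sum; only the two edges meeting at A_4 involve h:
2·Area = [((-14)·(-4) − h·12) + (h·(-14) − (-9)·(-4))] + 267
       = -26·h + 287 = 547
⇒ h = -10.

-10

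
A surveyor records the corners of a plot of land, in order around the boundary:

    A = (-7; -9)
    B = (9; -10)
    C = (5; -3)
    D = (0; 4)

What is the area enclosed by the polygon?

Σ = (151) + (23) + (20) + (28) = 222
Area = |Σ|/2 = 111.

111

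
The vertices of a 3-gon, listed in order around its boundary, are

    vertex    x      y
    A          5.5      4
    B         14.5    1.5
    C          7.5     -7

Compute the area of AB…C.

47

Σ = (-49.75) + (-112.75) + (68.5) = -94
Area = |Σ|/2 = 47.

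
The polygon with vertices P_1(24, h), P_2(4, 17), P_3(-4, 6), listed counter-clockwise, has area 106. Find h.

The doubled signed area Σ (x_i y_{i+1} − x_{i+1} y_i) is linear in h.
With h=0 it equals 356; the coefficient of h is -8 (from the two edges through P_1).
So -8·h + 356 = 2·106 = 212 ⇒ h = 18.

18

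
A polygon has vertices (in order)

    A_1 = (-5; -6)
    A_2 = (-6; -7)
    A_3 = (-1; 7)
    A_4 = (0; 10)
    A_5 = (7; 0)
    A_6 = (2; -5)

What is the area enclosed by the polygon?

101

Apply the shoelace formula: 2A = Σ (x_i·y_{i+1} − x_{i+1}·y_i), indices taken mod 6.
Cross-terms: -1, -49, -10, -70, -35, -37  ⇒  Σ = -202
Area = |Σ|/2 = 101.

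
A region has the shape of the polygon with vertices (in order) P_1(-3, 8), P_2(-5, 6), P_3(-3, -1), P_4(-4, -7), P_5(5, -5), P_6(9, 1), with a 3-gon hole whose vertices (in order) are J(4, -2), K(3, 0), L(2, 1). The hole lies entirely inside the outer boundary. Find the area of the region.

120.5

Outer boundary:
Cross-terms: 22, 23, 17, 55, 50, 75  ⇒  Σ = 242
Area = |Σ|/2 = 121.
Hole:
Apply the shoelace (surveyor's) formula: 2A = Σ (x_i·y_{i+1} − x_{i+1}·y_i), indices taken mod 3.
Cross-terms: 6, 3, -8  ⇒  Σ = 1
Area = |Σ|/2 = 0.5.
Net area = 121 − 0.5 = 120.5.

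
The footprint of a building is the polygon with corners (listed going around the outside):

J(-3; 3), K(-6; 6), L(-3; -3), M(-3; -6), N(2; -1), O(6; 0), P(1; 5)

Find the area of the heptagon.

Apply the surveyor's formula: 2A = Σ (x_i·y_{i+1} − x_{i+1}·y_i), indices taken mod 7.
Σ = (0) + (36) + (9) + (15) + (6) + (30) + (18) = 114
Area = |Σ|/2 = 57.

57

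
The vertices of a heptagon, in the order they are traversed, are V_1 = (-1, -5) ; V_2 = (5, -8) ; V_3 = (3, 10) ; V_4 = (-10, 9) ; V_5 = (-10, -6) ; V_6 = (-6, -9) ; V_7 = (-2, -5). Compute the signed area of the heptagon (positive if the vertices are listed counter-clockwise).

227.5

Σ = (33) + (74) + (127) + (150) + (54) + (12) + (5) = 455
Signed area = Σ/2 = 227.5 (positive ⇒ counter-clockwise traversal).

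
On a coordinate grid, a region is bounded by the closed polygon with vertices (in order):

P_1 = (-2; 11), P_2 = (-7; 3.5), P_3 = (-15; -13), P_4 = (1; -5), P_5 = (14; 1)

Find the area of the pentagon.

264.25

Apply the shoelace (surveyor's) formula: 2A = Σ (x_i·y_{i+1} − x_{i+1}·y_i), indices taken mod 5.
P_1→P_2: (-2)(3.5) − (-7)(11) = 70
P_2→P_3: (-7)(-13) − (-15)(3.5) = 143.5
P_3→P_4: (-15)(-5) − (1)(-13) = 88
P_4→P_5: (1)(1) − (14)(-5) = 71
P_5→P_1: (14)(11) − (-2)(1) = 156
Σ = 528.5
Area = |Σ|/2 = 264.25.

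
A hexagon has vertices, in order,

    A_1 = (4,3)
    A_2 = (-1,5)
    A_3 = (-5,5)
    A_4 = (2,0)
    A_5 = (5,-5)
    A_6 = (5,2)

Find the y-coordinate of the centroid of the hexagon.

314/195

Apply the surveyor's formula. First the cross-terms c_i = x_i·y_{i+1} − x_{i+1}·y_i:
  23, 20, -10, -10, 35, 7  ⇒  2A = 65, A = 32.5.
Then Σ (y_i + y_{i+1})·c_i = 314, so ȳ = 314 / (6·32.5) = 314/195.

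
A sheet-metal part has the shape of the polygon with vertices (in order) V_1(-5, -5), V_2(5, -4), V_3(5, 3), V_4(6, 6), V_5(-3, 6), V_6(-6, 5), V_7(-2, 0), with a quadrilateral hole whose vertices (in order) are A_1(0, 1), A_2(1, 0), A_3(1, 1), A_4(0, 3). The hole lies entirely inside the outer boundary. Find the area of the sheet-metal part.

Outer boundary:
Apply Gauss's area formula: 2A = Σ (x_i·y_{i+1} − x_{i+1}·y_i), indices taken mod 7.
Cross-terms: 45, 35, 12, 54, 21, 10, 10  ⇒  Σ = 187
Area = |Σ|/2 = 93.5.
Hole:
Apply the shoelace formula: 2A = Σ (x_i·y_{i+1} − x_{i+1}·y_i), indices taken mod 4.
Σ = (-1) + (1) + (3) + (0) = 3
Area = |Σ|/2 = 1.5.
Net area = 93.5 − 1.5 = 92.

92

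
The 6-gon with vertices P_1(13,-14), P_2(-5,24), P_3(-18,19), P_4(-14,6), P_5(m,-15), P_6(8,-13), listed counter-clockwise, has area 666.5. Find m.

-11

Write out the shoelace sum; only the two edges meeting at P_5 involve m:
2·Area = [((-14)·(-15) − m·6) + (m·(-13) − 8·(-15))] + 794
       = -19·m + 1124 = 1333
⇒ m = -11.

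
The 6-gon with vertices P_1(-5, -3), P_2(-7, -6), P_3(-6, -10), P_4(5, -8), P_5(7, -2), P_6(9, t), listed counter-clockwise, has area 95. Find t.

The doubled signed area Σ (x_i y_{i+1} − x_{i+1} y_i) is linear in t.
With t=0 it equals 178; the coefficient of t is 12 (from the two edges through P_6).
So 12·t + 178 = 2·95 = 190 ⇒ t = 1.

1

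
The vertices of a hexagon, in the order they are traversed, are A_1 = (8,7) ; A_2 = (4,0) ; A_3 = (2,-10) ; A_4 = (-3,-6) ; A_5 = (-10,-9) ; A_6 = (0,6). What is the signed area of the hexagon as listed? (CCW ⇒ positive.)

-125.5

Cross-terms: -28, -40, -42, -33, -60, -48  ⇒  Σ = -251
Signed area = Σ/2 = -125.5 (negative ⇒ clockwise traversal).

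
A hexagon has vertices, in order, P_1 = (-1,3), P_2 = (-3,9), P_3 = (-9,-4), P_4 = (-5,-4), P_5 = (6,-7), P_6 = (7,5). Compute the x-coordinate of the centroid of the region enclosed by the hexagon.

-14/117

Apply the surveyor's formula. First the cross-terms c_i = x_i·y_{i+1} − x_{i+1}·y_i:
  0, 93, 16, 59, 79, 26  ⇒  2A = 273, A = 136.5.
Then Σ (x_i + x_{i+1})·c_i = -98, so x̄ = -98 / (6·136.5) = -14/117.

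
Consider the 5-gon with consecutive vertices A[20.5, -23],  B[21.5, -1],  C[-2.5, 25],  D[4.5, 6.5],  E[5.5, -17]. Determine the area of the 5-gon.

495

Apply the surveyor's formula: 2A = Σ (x_i·y_{i+1} − x_{i+1}·y_i), indices taken mod 5.
Cross-terms: 474, 535, -128.75, -112.25, 222  ⇒  Σ = 990
Area = |Σ|/2 = 495.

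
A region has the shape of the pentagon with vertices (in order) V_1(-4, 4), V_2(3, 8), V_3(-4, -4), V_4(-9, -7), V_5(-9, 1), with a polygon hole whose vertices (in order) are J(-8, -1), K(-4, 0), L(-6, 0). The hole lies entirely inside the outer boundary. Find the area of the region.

Outer boundary:
Apply Gauss's area formula: 2A = Σ (x_i·y_{i+1} − x_{i+1}·y_i), indices taken mod 5.
V_1→V_2: (-4)(8) − (3)(4) = -44
V_2→V_3: (3)(-4) − (-4)(8) = 20
V_3→V_4: (-4)(-7) − (-9)(-4) = -8
V_4→V_5: (-9)(1) − (-9)(-7) = -72
V_5→V_1: (-9)(4) − (-4)(1) = -32
Σ = -136
Area = |Σ|/2 = 68.
Hole:
Apply the surveyor's formula: 2A = Σ (x_i·y_{i+1} − x_{i+1}·y_i), indices taken mod 3.
Σ = (-4) + (0) + (6) = 2
Area = |Σ|/2 = 1.
Net area = 68 − 1 = 67.

67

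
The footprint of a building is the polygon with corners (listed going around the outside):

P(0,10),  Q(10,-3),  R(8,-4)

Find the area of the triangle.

Σ = (-100) + (-16) + (80) = -36
Area = |Σ|/2 = 18.

18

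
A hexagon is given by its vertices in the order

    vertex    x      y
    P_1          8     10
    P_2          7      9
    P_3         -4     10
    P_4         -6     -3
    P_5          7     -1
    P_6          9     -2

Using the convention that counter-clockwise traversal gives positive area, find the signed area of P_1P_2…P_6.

154

Apply Gauss's area formula: 2A = Σ (x_i·y_{i+1} − x_{i+1}·y_i), indices taken mod 6.
Cross-terms: 2, 106, 72, 27, -5, 106  ⇒  Σ = 308
Signed area = Σ/2 = 154 (positive ⇒ counter-clockwise traversal).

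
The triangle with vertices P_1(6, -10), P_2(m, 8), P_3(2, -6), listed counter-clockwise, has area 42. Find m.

Write out the shoelace sum; only the two edges meeting at P_2 involve m:
2·Area = [(6·8 − m·(-10)) + (m·(-6) − 2·8)] + 16
       = 4·m + 48 = 84
⇒ m = 9.

9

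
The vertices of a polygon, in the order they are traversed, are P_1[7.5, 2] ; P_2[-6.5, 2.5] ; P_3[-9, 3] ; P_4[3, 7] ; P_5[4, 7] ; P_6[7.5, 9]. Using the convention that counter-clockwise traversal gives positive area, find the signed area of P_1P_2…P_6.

-56.625

Apply the shoelace formula: 2A = Σ (x_i·y_{i+1} − x_{i+1}·y_i), indices taken mod 6.
Σ = (31.75) + (3) + (-72) + (-7) + (-16.5) + (-52.5) = -113.25
Signed area = Σ/2 = -56.625 (negative ⇒ clockwise traversal).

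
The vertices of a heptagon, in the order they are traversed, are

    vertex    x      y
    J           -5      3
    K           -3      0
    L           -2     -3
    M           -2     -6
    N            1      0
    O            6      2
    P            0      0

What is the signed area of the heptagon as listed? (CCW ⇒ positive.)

Apply the shoelace (surveyor's) formula: 2A = Σ (x_i·y_{i+1} − x_{i+1}·y_i), indices taken mod 7.
Cross-terms: 9, 9, 6, 6, 2, 0, 0  ⇒  Σ = 32
Signed area = Σ/2 = 16 (positive ⇒ counter-clockwise traversal).

16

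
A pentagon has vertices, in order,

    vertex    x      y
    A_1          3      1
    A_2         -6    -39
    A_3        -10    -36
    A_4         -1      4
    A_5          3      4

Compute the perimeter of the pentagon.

|A_1A_2| = √((-9)² + (-40)²) = √1681 = 41
|A_2A_3| = √((-4)² + (3)²) = √25 = 5
|A_3A_4| = √((9)² + (40)²) = √1681 = 41
|A_4A_5| = √((4)² + (0)²) = √16 = 4
|A_5A_1| = √((0)² + (-3)²) = √9 = 3
Perimeter = 41 + 5 + 41 + 4 + 3 = 94.

94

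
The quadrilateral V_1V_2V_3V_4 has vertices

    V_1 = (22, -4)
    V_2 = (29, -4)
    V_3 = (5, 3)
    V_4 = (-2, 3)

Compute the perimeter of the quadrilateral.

|V_1V_2| = √((7)² + (0)²) = √49 = 7
|V_2V_3| = √((-24)² + (7)²) = √625 = 25
|V_3V_4| = √((-7)² + (0)²) = √49 = 7
|V_4V_1| = √((24)² + (-7)²) = √625 = 25
Perimeter = 7 + 25 + 7 + 25 = 64.

64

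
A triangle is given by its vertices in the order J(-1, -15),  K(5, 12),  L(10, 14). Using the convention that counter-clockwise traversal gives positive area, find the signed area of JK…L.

Apply the shoelace formula: 2A = Σ (x_i·y_{i+1} − x_{i+1}·y_i), indices taken mod 3.
Σ = (63) + (-50) + (-136) = -123
Signed area = Σ/2 = -61.5 (negative ⇒ clockwise traversal).

-61.5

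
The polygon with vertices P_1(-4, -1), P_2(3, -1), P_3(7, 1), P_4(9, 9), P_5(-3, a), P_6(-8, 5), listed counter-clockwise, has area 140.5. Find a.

Write out the shoelace sum; only the two edges meeting at P_5 involve a:
2·Area = [(9·a − (-3)·9) + ((-3)·5 − (-8)·a)] + 99
       = 17·a + 111 = 281
⇒ a = 10.

10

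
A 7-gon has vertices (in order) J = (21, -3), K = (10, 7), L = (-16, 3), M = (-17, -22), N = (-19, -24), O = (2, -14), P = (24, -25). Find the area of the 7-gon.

Apply the surveyor's formula: 2A = Σ (x_i·y_{i+1} − x_{i+1}·y_i), indices taken mod 7.
Σ = (177) + (142) + (403) + (-10) + (314) + (286) + (453) = 1765
Area = |Σ|/2 = 882.5.

882.5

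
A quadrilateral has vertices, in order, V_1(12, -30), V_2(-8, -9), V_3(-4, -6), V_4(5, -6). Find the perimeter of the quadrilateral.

68

|V_1V_2| = √((-20)² + (21)²) = √841 = 29
|V_2V_3| = √((4)² + (3)²) = √25 = 5
|V_3V_4| = √((9)² + (0)²) = √81 = 9
|V_4V_1| = √((7)² + (-24)²) = √625 = 25
Perimeter = 29 + 5 + 9 + 25 = 68.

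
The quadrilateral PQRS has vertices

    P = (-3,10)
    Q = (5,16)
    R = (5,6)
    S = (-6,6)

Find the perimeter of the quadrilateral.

|PQ| = √((8)² + (6)²) = √100 = 10
|QR| = √((0)² + (-10)²) = √100 = 10
|RS| = √((-11)² + (0)²) = √121 = 11
|SP| = √((3)² + (4)²) = √25 = 5
Perimeter = 10 + 10 + 11 + 5 = 36.

36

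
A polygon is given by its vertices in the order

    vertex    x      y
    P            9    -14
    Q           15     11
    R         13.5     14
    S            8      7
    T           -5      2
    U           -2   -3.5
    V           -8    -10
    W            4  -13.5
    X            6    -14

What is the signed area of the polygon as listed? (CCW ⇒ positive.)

Apply the shoelace formula: 2A = Σ (x_i·y_{i+1} − x_{i+1}·y_i), indices taken mod 9.
Σ = (309) + (61.5) + (-17.5) + (51) + (21.5) + (-8) + (148) + (25) + (42) = 632.5
Signed area = Σ/2 = 316.25 (positive ⇒ counter-clockwise traversal).

316.25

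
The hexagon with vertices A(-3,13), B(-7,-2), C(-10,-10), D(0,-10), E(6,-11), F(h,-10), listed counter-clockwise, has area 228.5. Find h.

10

Write out the shoelace sum; only the two edges meeting at F involve h:
2·Area = [(6·(-10) − h·(-11)) + (h·13 − (-3)·(-10))] + 307
       = 24·h + 217 = 457
⇒ h = 10.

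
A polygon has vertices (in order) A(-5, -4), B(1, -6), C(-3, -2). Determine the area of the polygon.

Apply the surveyor's formula: 2A = Σ (x_i·y_{i+1} − x_{i+1}·y_i), indices taken mod 3.
Σ = (34) + (-20) + (2) = 16
Area = |Σ|/2 = 8.

8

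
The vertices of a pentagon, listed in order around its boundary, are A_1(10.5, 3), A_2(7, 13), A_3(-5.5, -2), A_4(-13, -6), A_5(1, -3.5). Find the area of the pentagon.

Apply the surveyor's formula: 2A = Σ (x_i·y_{i+1} − x_{i+1}·y_i), indices taken mod 5.
A_1→A_2: (10.5)(13) − (7)(3) = 115.5
A_2→A_3: (7)(-2) − (-5.5)(13) = 57.5
A_3→A_4: (-5.5)(-6) − (-13)(-2) = 7
A_4→A_5: (-13)(-3.5) − (1)(-6) = 51.5
A_5→A_1: (1)(3) − (10.5)(-3.5) = 39.75
Σ = 271.25
Area = |Σ|/2 = 135.625.

135.625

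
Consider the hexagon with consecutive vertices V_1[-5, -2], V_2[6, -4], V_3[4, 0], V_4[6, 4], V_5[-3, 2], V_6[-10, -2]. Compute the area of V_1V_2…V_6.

62

V_1→V_2: (-5)(-4) − (6)(-2) = 32
V_2→V_3: (6)(0) − (4)(-4) = 16
V_3→V_4: (4)(4) − (6)(0) = 16
V_4→V_5: (6)(2) − (-3)(4) = 24
V_5→V_6: (-3)(-2) − (-10)(2) = 26
V_6→V_1: (-10)(-2) − (-5)(-2) = 10
Σ = 124
Area = |Σ|/2 = 62.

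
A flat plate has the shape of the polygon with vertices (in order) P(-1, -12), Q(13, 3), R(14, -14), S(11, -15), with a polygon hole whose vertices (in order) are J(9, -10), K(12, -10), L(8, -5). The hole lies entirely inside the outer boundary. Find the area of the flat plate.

Outer boundary:
Apply the surveyor's formula: 2A = Σ (x_i·y_{i+1} − x_{i+1}·y_i), indices taken mod 4.
P→Q: (-1)(3) − (13)(-12) = 153
Q→R: (13)(-14) − (14)(3) = -224
R→S: (14)(-15) − (11)(-14) = -56
S→P: (11)(-12) − (-1)(-15) = -147
Σ = -274
Area = |Σ|/2 = 137.
Hole:
Apply the shoelace (surveyor's) formula: 2A = Σ (x_i·y_{i+1} − x_{i+1}·y_i), indices taken mod 3.
Cross-terms: 30, 20, -35  ⇒  Σ = 15
Area = |Σ|/2 = 7.5.
Net area = 137 − 7.5 = 129.5.

129.5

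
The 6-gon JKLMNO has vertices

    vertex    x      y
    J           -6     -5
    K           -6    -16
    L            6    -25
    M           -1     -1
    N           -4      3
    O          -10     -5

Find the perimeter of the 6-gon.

70

|JK| = √((0)² + (-11)²) = √121 = 11
|KL| = √((12)² + (-9)²) = √225 = 15
|LM| = √((-7)² + (24)²) = √625 = 25
|MN| = √((-3)² + (4)²) = √25 = 5
|NO| = √((-6)² + (-8)²) = √100 = 10
|OJ| = √((4)² + (0)²) = √16 = 4
Perimeter = 11 + 15 + 25 + 5 + 10 + 4 = 70.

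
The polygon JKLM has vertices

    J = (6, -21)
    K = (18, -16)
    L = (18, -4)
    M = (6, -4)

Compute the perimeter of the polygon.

54

|JK| = √((12)² + (5)²) = √169 = 13
|KL| = √((0)² + (12)²) = √144 = 12
|LM| = √((-12)² + (0)²) = √144 = 12
|MJ| = √((0)² + (-17)²) = √289 = 17
Perimeter = 13 + 12 + 12 + 17 = 54.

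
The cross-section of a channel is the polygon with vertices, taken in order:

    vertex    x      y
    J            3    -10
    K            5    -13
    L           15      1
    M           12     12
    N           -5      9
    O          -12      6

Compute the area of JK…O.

363.5

Apply the surveyor's formula: 2A = Σ (x_i·y_{i+1} − x_{i+1}·y_i), indices taken mod 6.
Cross-terms: 11, 200, 168, 168, 78, 102  ⇒  Σ = 727
Area = |Σ|/2 = 363.5.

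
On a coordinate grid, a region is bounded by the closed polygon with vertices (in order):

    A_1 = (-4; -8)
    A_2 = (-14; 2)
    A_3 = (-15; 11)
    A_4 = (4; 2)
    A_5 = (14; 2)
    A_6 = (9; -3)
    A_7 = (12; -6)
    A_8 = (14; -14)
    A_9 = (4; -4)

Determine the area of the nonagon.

Σ = (-120) + (-124) + (-74) + (-20) + (-60) + (-18) + (-84) + (0) + (-48) = -548
Area = |Σ|/2 = 274.

274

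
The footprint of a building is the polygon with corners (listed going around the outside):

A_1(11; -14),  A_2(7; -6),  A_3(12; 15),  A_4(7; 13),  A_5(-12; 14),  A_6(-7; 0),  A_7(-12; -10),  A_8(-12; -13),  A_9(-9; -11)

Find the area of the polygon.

490

Apply Gauss's area formula: 2A = Σ (x_i·y_{i+1} − x_{i+1}·y_i), indices taken mod 9.
Cross-terms: 32, 177, 51, 254, 98, 70, 36, 15, 247  ⇒  Σ = 980
Area = |Σ|/2 = 490.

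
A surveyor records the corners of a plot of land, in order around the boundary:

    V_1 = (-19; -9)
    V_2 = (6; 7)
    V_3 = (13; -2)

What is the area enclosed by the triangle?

168.5

Apply the shoelace formula: 2A = Σ (x_i·y_{i+1} − x_{i+1}·y_i), indices taken mod 3.
Σ = (-79) + (-103) + (-155) = -337
Area = |Σ|/2 = 168.5.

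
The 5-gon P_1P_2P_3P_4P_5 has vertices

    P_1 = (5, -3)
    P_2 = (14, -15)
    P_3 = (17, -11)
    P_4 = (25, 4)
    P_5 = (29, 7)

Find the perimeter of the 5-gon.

68

|P_1P_2| = √((9)² + (-12)²) = √225 = 15
|P_2P_3| = √((3)² + (4)²) = √25 = 5
|P_3P_4| = √((8)² + (15)²) = √289 = 17
|P_4P_5| = √((4)² + (3)²) = √25 = 5
|P_5P_1| = √((-24)² + (-10)²) = √676 = 26
Perimeter = 15 + 5 + 17 + 5 + 26 = 68.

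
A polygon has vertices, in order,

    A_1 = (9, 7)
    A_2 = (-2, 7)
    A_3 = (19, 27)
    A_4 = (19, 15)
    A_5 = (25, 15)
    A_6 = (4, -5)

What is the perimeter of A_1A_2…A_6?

100

|A_1A_2| = √((-11)² + (0)²) = √121 = 11
|A_2A_3| = √((21)² + (20)²) = √841 = 29
|A_3A_4| = √((0)² + (-12)²) = √144 = 12
|A_4A_5| = √((6)² + (0)²) = √36 = 6
|A_5A_6| = √((-21)² + (-20)²) = √841 = 29
|A_6A_1| = √((5)² + (12)²) = √169 = 13
Perimeter = 11 + 29 + 12 + 6 + 29 + 13 = 100.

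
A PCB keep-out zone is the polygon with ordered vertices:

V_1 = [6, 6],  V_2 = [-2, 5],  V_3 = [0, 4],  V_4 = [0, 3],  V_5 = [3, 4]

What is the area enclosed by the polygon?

9.5

Apply the surveyor's formula: 2A = Σ (x_i·y_{i+1} − x_{i+1}·y_i), indices taken mod 5.
Σ = (42) + (-8) + (0) + (-9) + (-6) = 19
Area = |Σ|/2 = 9.5.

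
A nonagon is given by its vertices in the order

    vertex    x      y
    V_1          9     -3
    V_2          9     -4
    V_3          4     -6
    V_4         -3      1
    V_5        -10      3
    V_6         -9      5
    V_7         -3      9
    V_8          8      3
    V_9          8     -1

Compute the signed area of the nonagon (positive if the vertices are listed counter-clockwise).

Apply the shoelace (surveyor's) formula: 2A = Σ (x_i·y_{i+1} − x_{i+1}·y_i), indices taken mod 9.
V_1→V_2: (9)(-4) − (9)(-3) = -9
V_2→V_3: (9)(-6) − (4)(-4) = -38
V_3→V_4: (4)(1) − (-3)(-6) = -14
V_4→V_5: (-3)(3) − (-10)(1) = 1
V_5→V_6: (-10)(5) − (-9)(3) = -23
V_6→V_7: (-9)(9) − (-3)(5) = -66
V_7→V_8: (-3)(3) − (8)(9) = -81
V_8→V_9: (8)(-1) − (8)(3) = -32
V_9→V_1: (8)(-3) − (9)(-1) = -15
Σ = -277
Signed area = Σ/2 = -138.5 (negative ⇒ clockwise traversal).

-138.5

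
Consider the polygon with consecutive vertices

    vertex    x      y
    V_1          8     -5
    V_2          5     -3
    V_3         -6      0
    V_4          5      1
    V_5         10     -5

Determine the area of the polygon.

Apply the shoelace formula: 2A = Σ (x_i·y_{i+1} − x_{i+1}·y_i), indices taken mod 5.
Σ = (1) + (-18) + (-6) + (-35) + (-10) = -68
Area = |Σ|/2 = 34.

34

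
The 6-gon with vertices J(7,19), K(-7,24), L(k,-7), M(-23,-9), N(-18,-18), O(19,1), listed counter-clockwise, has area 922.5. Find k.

-22

The doubled signed area Σ (x_i y_{i+1} − x_{i+1} y_i) is linear in k.
With k=0 it equals 1119; the coefficient of k is -33 (from the two edges through L).
So -33·k + 1119 = 2·922.5 = 1845 ⇒ k = -22.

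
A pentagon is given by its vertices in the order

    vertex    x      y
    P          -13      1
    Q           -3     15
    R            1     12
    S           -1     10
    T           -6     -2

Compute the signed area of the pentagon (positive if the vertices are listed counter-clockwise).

Cross-terms: -192, -51, 22, 62, -32  ⇒  Σ = -191
Signed area = Σ/2 = -95.5 (negative ⇒ clockwise traversal).

-95.5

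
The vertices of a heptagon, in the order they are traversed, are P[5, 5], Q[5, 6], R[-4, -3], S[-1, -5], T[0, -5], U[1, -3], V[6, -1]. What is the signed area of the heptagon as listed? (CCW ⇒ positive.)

46.5

Apply the surveyor's formula: 2A = Σ (x_i·y_{i+1} − x_{i+1}·y_i), indices taken mod 7.
P→Q: (5)(6) − (5)(5) = 5
Q→R: (5)(-3) − (-4)(6) = 9
R→S: (-4)(-5) − (-1)(-3) = 17
S→T: (-1)(-5) − (0)(-5) = 5
T→U: (0)(-3) − (1)(-5) = 5
U→V: (1)(-1) − (6)(-3) = 17
V→P: (6)(5) − (5)(-1) = 35
Σ = 93
Signed area = Σ/2 = 46.5 (positive ⇒ counter-clockwise traversal).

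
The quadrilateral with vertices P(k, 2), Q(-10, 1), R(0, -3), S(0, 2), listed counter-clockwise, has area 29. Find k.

-8

Write out the shoelace sum; only the two edges meeting at P involve k:
2·Area = [(0·2 − k·2) + (k·1 − (-10)·2)] + 30
       = -1·k + 50 = 58
⇒ k = -8.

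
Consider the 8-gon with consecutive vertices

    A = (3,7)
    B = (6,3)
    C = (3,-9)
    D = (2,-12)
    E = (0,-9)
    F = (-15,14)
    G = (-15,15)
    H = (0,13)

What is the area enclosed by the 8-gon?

Apply Gauss's area formula: 2A = Σ (x_i·y_{i+1} − x_{i+1}·y_i), indices taken mod 8.
Σ = (-33) + (-63) + (-18) + (-18) + (-135) + (-15) + (-195) + (-39) = -516
Area = |Σ|/2 = 258.

258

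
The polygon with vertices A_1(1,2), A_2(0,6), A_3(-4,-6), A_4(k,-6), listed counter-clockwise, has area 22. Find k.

Write out the shoelace sum; only the two edges meeting at A_4 involve k:
2·Area = [((-4)·(-6) − k·(-6)) + (k·2 − 1·(-6))] + 30
       = 8·k + 60 = 44
⇒ k = -2.

-2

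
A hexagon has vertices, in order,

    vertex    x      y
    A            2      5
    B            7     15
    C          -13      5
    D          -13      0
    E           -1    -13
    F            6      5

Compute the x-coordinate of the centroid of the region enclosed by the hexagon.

-413/138

Apply the surveyor's formula. First the cross-terms c_i = x_i·y_{i+1} − x_{i+1}·y_i:
  -5, 230, 65, 169, 73, 20  ⇒  2A = 552, A = 276.
Then Σ (x_i + x_{i+1})·c_i = -4956, so x̄ = -4956 / (6·276) = -413/138.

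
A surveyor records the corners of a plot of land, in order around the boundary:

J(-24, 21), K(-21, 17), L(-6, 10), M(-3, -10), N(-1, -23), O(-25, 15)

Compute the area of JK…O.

340.5

Apply the surveyor's formula: 2A = Σ (x_i·y_{i+1} − x_{i+1}·y_i), indices taken mod 6.
Cross-terms: 33, -108, 90, 59, -590, -165  ⇒  Σ = -681
Area = |Σ|/2 = 340.5.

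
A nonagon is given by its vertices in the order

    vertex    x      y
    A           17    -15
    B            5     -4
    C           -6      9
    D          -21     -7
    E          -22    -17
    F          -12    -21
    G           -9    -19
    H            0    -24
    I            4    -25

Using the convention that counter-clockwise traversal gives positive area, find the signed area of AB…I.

718

Σ = (7) + (21) + (231) + (203) + (258) + (39) + (216) + (96) + (365) = 1436
Signed area = Σ/2 = 718 (positive ⇒ counter-clockwise traversal).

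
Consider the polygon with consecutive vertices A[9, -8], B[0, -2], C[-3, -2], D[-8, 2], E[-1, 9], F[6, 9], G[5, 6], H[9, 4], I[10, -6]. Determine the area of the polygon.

171

Apply the shoelace (surveyor's) formula: 2A = Σ (x_i·y_{i+1} − x_{i+1}·y_i), indices taken mod 9.
A→B: (9)(-2) − (0)(-8) = -18
B→C: (0)(-2) − (-3)(-2) = -6
C→D: (-3)(2) − (-8)(-2) = -22
D→E: (-8)(9) − (-1)(2) = -70
E→F: (-1)(9) − (6)(9) = -63
F→G: (6)(6) − (5)(9) = -9
G→H: (5)(4) − (9)(6) = -34
H→I: (9)(-6) − (10)(4) = -94
I→A: (10)(-8) − (9)(-6) = -26
Σ = -342
Area = |Σ|/2 = 171.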